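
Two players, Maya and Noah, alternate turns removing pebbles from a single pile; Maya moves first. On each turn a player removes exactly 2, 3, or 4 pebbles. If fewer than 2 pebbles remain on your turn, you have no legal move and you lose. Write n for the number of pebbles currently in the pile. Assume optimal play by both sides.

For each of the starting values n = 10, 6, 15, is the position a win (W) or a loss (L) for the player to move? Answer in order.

10: W, 6: L, 15: W

Compute win/loss labels from the base case upward. A position with no move is L. Any other position is W if it can reach an L in one move, else L.
n=0: no move → L
n=1: no move → L
n=2: reaches L-position 0 → W
n=3: reaches L-position 1 → W
n=4: reaches L-position 1 → W
n=5: reaches L-position 1 → W
n=6: only reaches 4(W), 3(W), 2(W), all W → L
n=7: only reaches 5(W), 4(W), 3(W), all W → L
n=8: reaches L-position 6 → W
n=9: reaches L-position 7 → W
n=10: reaches L-position 7 → W
n=11: reaches L-position 7 → W
n=12: only reaches 10(W), 9(W), 8(W), all W → L
n=13: only reaches 11(W), 10(W), 9(W), all W → L
n=14: reaches L-position 12 → W
n=15: reaches L-position 13 → W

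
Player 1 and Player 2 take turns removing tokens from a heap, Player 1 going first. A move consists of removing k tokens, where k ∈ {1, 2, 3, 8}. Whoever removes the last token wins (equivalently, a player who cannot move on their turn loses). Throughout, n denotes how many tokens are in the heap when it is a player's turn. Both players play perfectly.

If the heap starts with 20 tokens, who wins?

Player 1 wins.

Positions with no move are L. A position that does have a move is losing for the player to move precisely when every available move leads to a winning position for the opponent. Fill in the labels:
n=0: no move → L
n=1: reaches L-position 0 → W
n=2: reaches L-position 0 → W
n=3: reaches L-position 0 → W
n=4: only reaches 3(W), 2(W), 1(W), all W → L
n=5: reaches L-position 4 → W
n=6: reaches L-position 4 → W
n=7: reaches L-position 4 → W
n=8: reaches L-position 0 → W
n=9: only reaches 8(W), 7(W), 6(W), 1(W), all W → L
n=10: reaches L-position 9 → W
n=11: reaches L-position 9 → W
n=12: reaches L-position 9 → W
n=13: only reaches 12(W), 11(W), 10(W), 5(W), all W → L
n=14: reaches L-position 13 → W
n=15: reaches L-position 13 → W
n=16: reaches L-position 13 → W
n=17: reaches L-position 9 → W
n=18: only reaches 17(W), 16(W), 15(W), 10(W), all W → L
n=19: reaches L-position 18 → W
n=20: reaches L-position 18 → W
The starting position 20 is W: Player 1 should remove 2, leaving 18, handing over an L position.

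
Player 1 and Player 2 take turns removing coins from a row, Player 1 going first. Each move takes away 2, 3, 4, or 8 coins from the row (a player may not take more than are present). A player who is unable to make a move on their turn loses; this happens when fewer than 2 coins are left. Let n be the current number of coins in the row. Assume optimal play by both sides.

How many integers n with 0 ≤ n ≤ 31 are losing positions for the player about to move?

Label each position W (a win for the player to move) or L (a loss). A position with no legal move is L; any other position is W exactly when some move reaches an L, and L when every move reaches a W.
n=0: no move → L
n=1: no move → L
n=2: reaches L-position 0 → W
n=3: reaches L-position 1 → W
n=4: reaches L-position 1 → W
n=5: reaches L-position 1 → W
n=6: only reaches 4(W), 3(W), 2(W), all W → L
n=7: only reaches 5(W), 4(W), 3(W), all W → L
n=8: reaches L-position 6 → W
n=9: reaches L-position 7 → W
n=10: reaches L-position 7 → W
n=11: reaches L-position 7 → W
n=12: only reaches 10(W), 9(W), 8(W), 4(W), all W → L
n=13: only reaches 11(W), 10(W), 9(W), 5(W), all W → L
n=14: reaches L-position 12 → W
n=15: reaches L-position 13 → W
n=16: reaches L-position 13 → W
n=17: reaches L-position 13 → W
n=18: only reaches 16(W), 15(W), 14(W), 10(W), all W → L
n=19: only reaches 17(W), 16(W), 15(W), 11(W), all W → L
n=20: reaches L-position 18 → W
n=21: reaches L-position 19 → W
n=22: reaches L-position 19 → W
n=23: reaches L-position 19 → W
n=24: only reaches 22(W), 21(W), 20(W), 16(W), all W → L
n=25: only reaches 23(W), 22(W), 21(W), 17(W), all W → L
n=26: reaches L-position 24 → W
n=27: reaches L-position 25 → W
n=28: reaches L-position 25 → W
n=29: reaches L-position 25 → W
n=30: only reaches 28(W), 27(W), 26(W), 22(W), all W → L
n=31: only reaches 29(W), 28(W), 27(W), 23(W), all W → L
L entries with 0 ≤ n ≤ 31: n = 0, 1, 6, 7, 12, 13, 18, 19, 24, 25, 30, 31; that makes 12.

12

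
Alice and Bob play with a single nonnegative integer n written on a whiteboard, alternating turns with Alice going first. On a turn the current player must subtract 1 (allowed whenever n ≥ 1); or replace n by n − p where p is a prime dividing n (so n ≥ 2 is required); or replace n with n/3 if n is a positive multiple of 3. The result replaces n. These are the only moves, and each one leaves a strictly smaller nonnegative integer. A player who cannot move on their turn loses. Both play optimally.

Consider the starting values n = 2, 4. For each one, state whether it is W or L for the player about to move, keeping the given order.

2: W, 4: L

Work bottom-up. With no move the player to move loses. Otherwise the position is W if at least one move leads to an L position for the opponent, and L if every move leads to a W.
n=0: no move → L
n=1: →0(L), so W
n=2: →0(L), so W
n=3: →0(L), so W
n=4: →2(W), 3(W) — all W, so L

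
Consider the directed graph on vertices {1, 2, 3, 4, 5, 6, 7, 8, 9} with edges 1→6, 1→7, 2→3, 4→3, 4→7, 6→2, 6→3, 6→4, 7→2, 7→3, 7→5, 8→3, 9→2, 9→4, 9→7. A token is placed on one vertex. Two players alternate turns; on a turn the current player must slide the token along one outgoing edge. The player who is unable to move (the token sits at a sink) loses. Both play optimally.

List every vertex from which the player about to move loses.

1, 3, 5, 9

Work bottom-up. With no move the player to move loses. Otherwise the position is W if at least one move leads to an L position for the opponent, and L if every move leads to a W.
Every edge goes from a vertex to one that appears earlier in the order 5, 3, 2, 7, 4, 6, 9, 8, 1, so processing vertices in that order labels each vertex after all of its successors.
5: no outgoing edge → L
3: no outgoing edge → L
2: reaches L-position 3 → W
7: reaches L-position 3 → W
4: reaches L-position 3 → W
6: reaches L-position 3 → W
9: only reaches 4(W), 7(W), 2(W), all W → L
8: reaches L-position 3 → W
1: only reaches 6(W), 7(W), all W → L
Reading off the rows marked L gives the requested list; there are 4 such vertices.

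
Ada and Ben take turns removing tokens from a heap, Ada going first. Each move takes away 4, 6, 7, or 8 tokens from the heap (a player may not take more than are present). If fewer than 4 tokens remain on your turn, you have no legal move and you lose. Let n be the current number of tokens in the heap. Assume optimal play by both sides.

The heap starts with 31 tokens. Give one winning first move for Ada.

Compute win/loss labels from the base case upward. A position with no move is L. Any other position is W if it can reach an L in one move, else L.
n=0: no move → L
n=1: no move → L
n=2: no move → L
n=3: no move → L
n=4: reaches L-position 0 → W
n=5: reaches L-position 1 → W
n=6: reaches L-position 2 → W
n=7: reaches L-position 3 → W
n=8: reaches L-position 2 → W
n=9: reaches L-position 3 → W
n=10: reaches L-position 3 → W
n=11: reaches L-position 3 → W
n=12: only reaches 8(W), 6(W), 5(W), 4(W), all W → L
n=13: only reaches 9(W), 7(W), 6(W), 5(W), all W → L
n=14: only reaches 10(W), 8(W), 7(W), 6(W), all W → L
n=15: only reaches 11(W), 9(W), 8(W), 7(W), all W → L
n=16: reaches L-position 12 → W
n=17: reaches L-position 13 → W
n=18: reaches L-position 14 → W
n=19: reaches L-position 15 → W
n=20: reaches L-position 14 → W
n=21: reaches L-position 15 → W
n=22: reaches L-position 15 → W
n=23: reaches L-position 15 → W
n=24: only reaches 20(W), 18(W), 17(W), 16(W), all W → L
n=25: only reaches 21(W), 19(W), 18(W), 17(W), all W → L
n=26: only reaches 22(W), 20(W), 19(W), 18(W), all W → L
n=27: only reaches 23(W), 21(W), 20(W), 19(W), all W → L
n=28: reaches L-position 24 → W
n=29: reaches L-position 25 → W
n=30: reaches L-position 26 → W
n=31: reaches L-position 27 → W
From 31, the L positions reachable in one move are: 27, 25, 24. Any move reaching one of these is winning.

Remove 4, leaving 27.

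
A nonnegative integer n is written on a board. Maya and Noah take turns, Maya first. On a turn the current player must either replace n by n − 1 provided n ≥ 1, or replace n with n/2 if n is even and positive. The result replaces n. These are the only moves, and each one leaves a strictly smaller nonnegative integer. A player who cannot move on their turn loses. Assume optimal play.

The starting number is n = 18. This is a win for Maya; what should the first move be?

Build the W/L table. Terminal = L. A non-terminal position is W if it has a move to some L; otherwise it is L.
n=0: no move → L
n=1: reaches L-position 0 → W
n=2: only reaches 1(W), which is W → L
n=3: reaches L-position 2 → W
n=4: reaches L-position 2 → W
n=5: only reaches 4(W), which is W → L
n=6: reaches L-position 5 → W
n=7: only reaches 6(W), which is W → L
n=8: reaches L-position 7 → W
n=9: only reaches 8(W), which is W → L
n=10: reaches L-position 5 → W
n=11: only reaches 10(W), which is W → L
n=12: reaches L-position 11 → W
n=13: only reaches 12(W), which is W → L
n=14: reaches L-position 7 → W
n=15: only reaches 14(W), which is W → L
n=16: reaches L-position 15 → W
n=17: only reaches 16(W), which is W → L
n=18: reaches L-position 9 → W
From 18, the L positions reachable in one move are: 9, 17. Any move reaching one of these is winning.

Move to 9.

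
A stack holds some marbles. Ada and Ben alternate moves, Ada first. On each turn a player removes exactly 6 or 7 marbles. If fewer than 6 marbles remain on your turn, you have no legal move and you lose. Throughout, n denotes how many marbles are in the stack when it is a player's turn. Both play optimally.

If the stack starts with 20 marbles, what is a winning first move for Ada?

Use the standard recursion: the mover loses at a terminal position; elsewhere, the mover wins exactly when some move hands the opponent an L position.
n=0: no move → L
n=1: no move → L
n=2: no move → L
n=3: no move → L
n=4: no move → L
n=5: no move → L
n=6: →0(L), so W
n=7: →1(L), so W
n=8: →2(L), so W
n=9: →3(L), so W
n=10: →4(L), so W
n=11: →5(L), so W
n=12: →5(L), so W
n=13: →7(W), 6(W) — all W, so L
n=14: →8(W), 7(W) — all W, so L
n=15: →9(W), 8(W) — all W, so L
n=16: →10(W), 9(W) — all W, so L
n=17: →11(W), 10(W) — all W, so L
n=18: →12(W), 11(W) — all W, so L
n=19: →13(L), so W
n=20: →14(L), so W
From 20, the L positions reachable in one move are: 14, 13. Any move reaching one of these is winning.

Remove 6, leaving 14.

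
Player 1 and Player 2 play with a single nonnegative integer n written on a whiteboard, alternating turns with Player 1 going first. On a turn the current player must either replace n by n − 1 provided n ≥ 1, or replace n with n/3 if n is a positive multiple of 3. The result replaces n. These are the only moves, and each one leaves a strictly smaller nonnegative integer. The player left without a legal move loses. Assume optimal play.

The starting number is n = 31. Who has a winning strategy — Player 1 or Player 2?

Compute win/loss labels from the base case upward. A position with no move is L. Any other position is W if it can reach an L in one move, else L.
n=0: no move → L
n=1: can move to 0, which is L ⇒ W
n=2: the only move is to 1(W), a W ⇒ L
n=3: can move to 2, which is L ⇒ W
n=4: the only move is to 3(W), a W ⇒ L
n=5: can move to 4, which is L ⇒ W
n=6: can move to 2, which is L ⇒ W
n=7: the only move is to 6(W), a W ⇒ L
n=8: can move to 7, which is L ⇒ W
n=9: moves to 3(W), 8(W); every one is W ⇒ L
n=10: can move to 9, which is L ⇒ W
n=11: the only move is to 10(W), a W ⇒ L
n=12: can move to 4, which is L ⇒ W
n=13: the only move is to 12(W), a W ⇒ L
n=14: can move to 13, which is L ⇒ W
n=15: moves to 5(W), 14(W); every one is W ⇒ L
n=16: can move to 15, which is L ⇒ W
n=17: the only move is to 16(W), a W ⇒ L
n=18: can move to 17, which is L ⇒ W
n=19: the only move is to 18(W), a W ⇒ L
n=20: can move to 19, which is L ⇒ W
n=21: can move to 7, which is L ⇒ W
n=22: the only move is to 21(W), a W ⇒ L
n=23: can move to 22, which is L ⇒ W
n=24: moves to 8(W), 23(W); every one is W ⇒ L
n=25: can move to 24, which is L ⇒ W
n=26: the only move is to 25(W), a W ⇒ L
n=27: can move to 9, which is L ⇒ W
n=28: the only move is to 27(W), a W ⇒ L
n=29: can move to 28, which is L ⇒ W
n=30: moves to 10(W), 29(W); every one is W ⇒ L
n=31: can move to 30, which is L ⇒ W
From 31 Player 1 can move to 30, reaching an L position.

Player 1 wins.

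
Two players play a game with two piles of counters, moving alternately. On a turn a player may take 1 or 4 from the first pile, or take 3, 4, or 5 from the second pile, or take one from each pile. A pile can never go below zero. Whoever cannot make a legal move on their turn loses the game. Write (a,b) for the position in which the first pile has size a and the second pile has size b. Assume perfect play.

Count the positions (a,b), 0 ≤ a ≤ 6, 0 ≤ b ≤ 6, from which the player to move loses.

19

Classify positions by backward induction: terminal positions (no move available) are L. From any other position, the mover wins iff some move reaches an L.
Every move lowers a or b (never raises either), so fill the grid row by row in increasing a, and left to right within a row: each cell's successors are then already labelled.
      b=0  b=1  b=2  b=3  b=4  b=5  b=6
a=0:    L    L    L    W    W    W    W
a=1:    W    W    W    W    L    L    L
a=2:    L    L    L    W    W    W    W
a=3:    W    W    W    W    L    L    L
a=4:    W    W    W    L    W    W    W
a=5:    L    L    L    W    W    W    W
a=6:    W    W    W    W    L    L    L
Cells with no legal move (terminal, hence L): (0,0), (0,1), (0,2).
The remaining L cells, each justified by listing all of its moves:
(1,4): L (options (0,4)(W), (1,1)(W), (1,0)(W), (0,3)(W) are all W)
(1,5): L (options (0,5)(W), (1,2)(W), (1,1)(W), (1,0)(W), (0,4)(W) are all W)
(1,6): L (options (0,6)(W), (1,3)(W), (1,2)(W), (1,1)(W), (0,5)(W) are all W)
(2,0): L (sole option (1,0)(W) is W)
(2,1): L (options (1,1)(W), (1,0)(W) are all W)
(2,2): L (options (1,2)(W), (1,1)(W) are all W)
(3,4): L (options (2,4)(W), (3,1)(W), (3,0)(W), (2,3)(W) are all W)
(3,5): L (options (2,5)(W), (3,2)(W), (3,1)(W), (3,0)(W), (2,4)(W) are all W)
(3,6): L (options (2,6)(W), (3,3)(W), (3,2)(W), (3,1)(W), (2,5)(W) are all W)
(4,3): L (options (3,3)(W), (0,3)(W), (4,0)(W), (3,2)(W) are all W)
(5,0): L (options (4,0)(W), (1,0)(W) are all W)
(5,1): L (options (4,1)(W), (1,1)(W), (4,0)(W) are all W)
(5,2): L (options (4,2)(W), (1,2)(W), (4,1)(W) are all W)
(6,4): L (options (5,4)(W), (2,4)(W), (6,1)(W), (6,0)(W), (5,3)(W) are all W)
(6,5): L (options (5,5)(W), (2,5)(W), (6,2)(W), (6,1)(W), (6,0)(W), (5,4)(W) are all W)
(6,6): L (options (5,6)(W), (2,6)(W), (6,3)(W), (6,2)(W), (6,1)(W), (5,5)(W) are all W)
Every other cell has at least one move into one of the L cells above, so it is W.
L cells per row: a=0: 3, a=1: 3, a=2: 3, a=3: 3, a=4: 1, a=5: 3, a=6: 3; total 19.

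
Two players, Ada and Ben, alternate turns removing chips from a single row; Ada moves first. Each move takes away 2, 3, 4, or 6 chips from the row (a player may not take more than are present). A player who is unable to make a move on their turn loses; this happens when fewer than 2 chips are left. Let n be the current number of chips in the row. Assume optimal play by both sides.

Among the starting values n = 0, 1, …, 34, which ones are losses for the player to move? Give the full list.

0, 1, 8, 9, 16, 17, 24, 25, 32, 33

Work bottom-up. With no move the player to move loses. Otherwise the position is W if at least one move leads to an L position for the opponent, and L if every move leads to a W.
n=0: no move → L
n=1: no move → L
n=2: →0(L), so W
n=3: →1(L), so W
n=4: →1(L), so W
n=5: →1(L), so W
n=6: →0(L), so W
n=7: →1(L), so W
n=8: →6(W), 5(W), 4(W), 2(W) — all W, so L
n=9: →7(W), 6(W), 5(W), 3(W) — all W, so L
n=10: →8(L), so W
n=11: →9(L), so W
n=12: →9(L), so W
n=13: →9(L), so W
n=14: →8(L), so W
n=15: →9(L), so W
n=16: →14(W), 13(W), 12(W), 10(W) — all W, so L
n=17: →15(W), 14(W), 13(W), 11(W) — all W, so L
n=18: →16(L), so W
n=19: →17(L), so W
n=20: →17(L), so W
n=21: →17(L), so W
n=22: →16(L), so W
n=23: →17(L), so W
n=24: →22(W), 21(W), 20(W), 18(W) — all W, so L
n=25: →23(W), 22(W), 21(W), 19(W) — all W, so L
n=26: →24(L), so W
n=27: →25(L), so W
n=28: →25(L), so W
n=29: →25(L), so W
n=30: →24(L), so W
n=31: →25(L), so W
n=32: →30(W), 29(W), 28(W), 26(W) — all W, so L
n=33: →31(W), 30(W), 29(W), 27(W) — all W, so L
n=34: →32(L), so W
Reading off the rows marked L gives the requested list; there are 10 such values of n.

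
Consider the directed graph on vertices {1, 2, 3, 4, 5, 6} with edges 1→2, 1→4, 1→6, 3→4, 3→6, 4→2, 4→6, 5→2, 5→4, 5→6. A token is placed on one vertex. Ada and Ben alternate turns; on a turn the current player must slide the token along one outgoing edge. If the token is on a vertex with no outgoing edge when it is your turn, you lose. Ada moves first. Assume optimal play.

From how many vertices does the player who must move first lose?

2

Classify positions by backward induction: terminal positions (no move available) are L. From any other position, the mover wins iff some move reaches an L.
Every edge goes from a vertex to one that appears earlier in the order 6, 2, 4, 5, 1, 3, so processing vertices in that order labels each vertex after all of its successors.
6: no outgoing edge → L
2: no outgoing edge → L
4: can move to 2, which is L ⇒ W
5: can move to 2, which is L ⇒ W
1: can move to 2, which is L ⇒ W
3: can move to 6, which is L ⇒ W
The L vertices are 2, 6; that is 2 in all.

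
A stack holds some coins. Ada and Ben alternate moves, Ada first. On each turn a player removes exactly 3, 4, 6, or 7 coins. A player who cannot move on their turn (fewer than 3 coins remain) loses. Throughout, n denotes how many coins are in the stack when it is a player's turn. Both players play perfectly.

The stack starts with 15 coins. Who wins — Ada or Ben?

Build the W/L table. Terminal = L. A non-terminal position is W if it has a move to some L; otherwise it is L.
n=0: no move → L
n=1: no move → L
n=2: no move → L
n=3: reaches L-position 0 → W
n=4: reaches L-position 1 → W
n=5: reaches L-position 2 → W
n=6: reaches L-position 2 → W
n=7: reaches L-position 1 → W
n=8: reaches L-position 2 → W
n=9: reaches L-position 2 → W
n=10: only reaches 7(W), 6(W), 4(W), 3(W), all W → L
n=11: only reaches 8(W), 7(W), 5(W), 4(W), all W → L
n=12: only reaches 9(W), 8(W), 6(W), 5(W), all W → L
n=13: reaches L-position 10 → W
n=14: reaches L-position 11 → W
n=15: reaches L-position 12 → W
The starting position 15 is W: Ada should remove 3, leaving 12, handing over an L position.

Ada wins.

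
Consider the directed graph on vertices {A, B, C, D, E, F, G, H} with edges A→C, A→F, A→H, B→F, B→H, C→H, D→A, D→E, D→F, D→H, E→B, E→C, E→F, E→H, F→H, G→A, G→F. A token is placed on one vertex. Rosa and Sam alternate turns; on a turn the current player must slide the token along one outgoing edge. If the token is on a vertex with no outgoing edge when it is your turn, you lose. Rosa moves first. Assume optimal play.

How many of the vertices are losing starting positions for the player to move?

Work bottom-up. With no move the player to move loses. Otherwise the position is W if at least one move leads to an L position for the opponent, and L if every move leads to a W.
Every edge goes from a vertex to one that appears earlier in the order H, F, B, C, E, A, D, G, so processing vertices in that order labels each vertex after all of its successors.
H: no outgoing edge → L
F: W (go to H, an L position)
B: W (go to H, an L position)
C: W (go to H, an L position)
E: W (go to H, an L position)
A: W (go to H, an L position)
D: W (go to H, an L position)
G: L (options A(W), F(W) are all W)
The L vertices are G, H; that is 2 in all.

2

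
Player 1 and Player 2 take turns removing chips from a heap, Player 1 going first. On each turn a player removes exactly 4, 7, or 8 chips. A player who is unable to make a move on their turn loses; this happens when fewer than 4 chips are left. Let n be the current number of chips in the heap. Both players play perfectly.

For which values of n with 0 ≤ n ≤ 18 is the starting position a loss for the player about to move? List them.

0, 1, 2, 3, 12, 13, 14, 15

Build the W/L table. Terminal = L. A non-terminal position is W if it has a move to some L; otherwise it is L.
n=0: no move → L
n=1: no move → L
n=2: no move → L
n=3: no move → L
n=4: reaches L-position 0 → W
n=5: reaches L-position 1 → W
n=6: reaches L-position 2 → W
n=7: reaches L-position 3 → W
n=8: reaches L-position 1 → W
n=9: reaches L-position 2 → W
n=10: reaches L-position 3 → W
n=11: reaches L-position 3 → W
n=12: only reaches 8(W), 5(W), 4(W), all W → L
n=13: only reaches 9(W), 6(W), 5(W), all W → L
n=14: only reaches 10(W), 7(W), 6(W), all W → L
n=15: only reaches 11(W), 8(W), 7(W), all W → L
n=16: reaches L-position 12 → W
n=17: reaches L-position 13 → W
n=18: reaches L-position 14 → W
Reading off the rows marked L gives the requested list; there are 8 such values of n.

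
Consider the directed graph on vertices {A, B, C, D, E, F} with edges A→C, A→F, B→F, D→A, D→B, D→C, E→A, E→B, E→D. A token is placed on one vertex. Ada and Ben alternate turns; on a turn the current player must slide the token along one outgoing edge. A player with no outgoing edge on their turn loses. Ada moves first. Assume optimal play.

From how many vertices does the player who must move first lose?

Compute win/loss labels from the base case upward. A position with no move is L. Any other position is W if it can reach an L in one move, else L.
Every edge goes from a vertex to one that appears earlier in the order C, F, A, B, D, E, so processing vertices in that order labels each vertex after all of its successors.
C: no outgoing edge → L
F: no outgoing edge → L
A: →F(L), so W
B: →F(L), so W
D: →C(L), so W
E: →D(W), B(W), A(W) — all W, so L
The L vertices are C, E, F; that is 3 in all.

3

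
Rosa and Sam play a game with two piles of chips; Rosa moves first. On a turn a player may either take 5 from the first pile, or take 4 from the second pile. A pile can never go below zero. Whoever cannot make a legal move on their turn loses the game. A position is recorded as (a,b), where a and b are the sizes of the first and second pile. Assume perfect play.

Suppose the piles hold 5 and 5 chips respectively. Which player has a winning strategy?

Sam wins.

Work bottom-up. With no move the player to move loses. Otherwise the position is W if at least one move leads to an L position for the opponent, and L if every move leads to a W.
No move ever increases a pile, so every position that can arise here has a ≤ 5 and b ≤ 5; it is enough to label the cells with 0 ≤ a ≤ 5 and 0 ≤ b ≤ 5.
Every move lowers a or b (never raises either), so fill the grid row by row in increasing a, and left to right within a row: each cell's successors are then already labelled.
      b=0  b=1  b=2  b=3  b=4  b=5
a=0:    L    L    L    L    W    W
a=1:    L    L    L    L    W    W
a=2:    L    L    L    L    W    W
a=3:    L    L    L    L    W    W
a=4:    L    L    L    L    W    W
a=5:    W    W    W    W    L    L
Cells with no legal move (terminal, hence L): (0,0), (0,1), (0,2), (0,3), (1,0), (1,1), (1,2), (1,3), (2,0), (2,1), (2,2), (2,3), (3,0), (3,1), (3,2), (3,3), (4,0), (4,1), (4,2), (4,3).
The remaining L cells, each justified by listing all of its moves:
(5,4): →(0,4)(W), (5,0)(W) — all W, so L
(5,5): →(0,5)(W), (5,1)(W) — all W, so L
Every other cell has at least one move into one of the L cells above, so it is W.
Every move from (5,5) reaches a W position, so the mover loses.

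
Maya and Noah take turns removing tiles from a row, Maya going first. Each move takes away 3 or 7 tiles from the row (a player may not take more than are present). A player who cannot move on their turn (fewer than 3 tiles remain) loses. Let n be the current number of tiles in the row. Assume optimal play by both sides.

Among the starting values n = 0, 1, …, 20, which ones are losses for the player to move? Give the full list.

Work bottom-up. With no move the player to move loses. Otherwise the position is W if at least one move leads to an L position for the opponent, and L if every move leads to a W.
n=0: no move → L
n=1: no move → L
n=2: no move → L
n=3: →0(L), so W
n=4: →1(L), so W
n=5: →2(L), so W
n=6: →3(W) only, which is W, so L
n=7: →0(L), so W
n=8: →1(L), so W
n=9: →6(L), so W
n=10: →7(W), 3(W) — all W, so L
n=11: →8(W), 4(W) — all W, so L
n=12: →9(W), 5(W) — all W, so L
n=13: →10(L), so W
n=14: →11(L), so W
n=15: →12(L), so W
n=16: →13(W), 9(W) — all W, so L
n=17: →10(L), so W
n=18: →11(L), so W
n=19: →16(L), so W
n=20: →17(W), 13(W) — all W, so L
Reading off the rows marked L gives the requested list; there are 9 such values of n.

0, 1, 2, 6, 10, 11, 12, 16, 20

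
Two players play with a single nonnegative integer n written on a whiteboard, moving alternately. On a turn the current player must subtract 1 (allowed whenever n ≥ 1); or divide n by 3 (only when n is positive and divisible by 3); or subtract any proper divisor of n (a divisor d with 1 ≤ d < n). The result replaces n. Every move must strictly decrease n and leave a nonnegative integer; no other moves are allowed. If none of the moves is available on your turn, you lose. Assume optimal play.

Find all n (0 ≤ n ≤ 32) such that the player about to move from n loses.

0, 2, 5, 7, 9, 11, 13, 16, 19, 23, 25, 28, 31

Build the W/L table. Terminal = L. A non-terminal position is W if it has a move to some L; otherwise it is L.
n=0: no move → L
n=1: W (go to 0, an L position)
n=2: L (sole option 1(W) is W)
n=3: W (go to 2, an L position)
n=4: W (go to 2, an L position)
n=5: L (sole option 4(W) is W)
n=6: W (go to 2, an L position)
n=7: L (sole option 6(W) is W)
n=8: W (go to 7, an L position)
n=9: L (options 3(W), 6(W), 8(W) are all W)
n=10: W (go to 5, an L position)
n=11: L (sole option 10(W) is W)
n=12: W (go to 9, an L position)
n=13: L (sole option 12(W) is W)
n=14: W (go to 7, an L position)
n=15: W (go to 5, an L position)
n=16: L (options 8(W), 12(W), 14(W), 15(W) are all W)
n=17: W (go to 16, an L position)
n=18: W (go to 9, an L position)
n=19: L (sole option 18(W) is W)
n=20: W (go to 16, an L position)
n=21: W (go to 7, an L position)
n=22: W (go to 11, an L position)
n=23: L (sole option 22(W) is W)
n=24: W (go to 16, an L position)
n=25: L (options 20(W), 24(W) are all W)
n=26: W (go to 13, an L position)
n=27: W (go to 9, an L position)
n=28: L (options 14(W), 21(W), 24(W), 26(W), 27(W) are all W)
n=29: W (go to 28, an L position)
n=30: W (go to 25, an L position)
n=31: L (sole option 30(W) is W)
n=32: W (go to 16, an L position)
The losing starting values of n are exactly the entries labelled L in this table (13 of them).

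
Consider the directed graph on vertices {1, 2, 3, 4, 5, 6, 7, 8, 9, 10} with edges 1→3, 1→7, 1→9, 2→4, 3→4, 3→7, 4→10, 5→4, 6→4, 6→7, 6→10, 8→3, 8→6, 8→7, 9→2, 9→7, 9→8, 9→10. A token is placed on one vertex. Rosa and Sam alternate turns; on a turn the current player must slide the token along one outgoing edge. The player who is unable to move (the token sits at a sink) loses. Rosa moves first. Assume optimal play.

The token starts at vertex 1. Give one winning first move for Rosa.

Move to 7.

Work bottom-up. With no move the player to move loses. Otherwise the position is W if at least one move leads to an L position for the opponent, and L if every move leads to a W.
Every edge goes from a vertex to one that appears earlier in the order 10, 7, 4, 2, 3, 6, 8, 9, 1, 5, so processing vertices in that order labels each vertex after all of its successors.
10: no outgoing edge → L
7: no outgoing edge → L
4: reaches L-position 10 → W
2: only reaches 4(W), which is W → L
3: reaches L-position 7 → W
6: reaches L-position 7 → W
8: reaches L-position 7 → W
9: reaches L-position 2 → W
1: reaches L-position 7 → W
5: only reaches 4(W), which is W → L
From 1, the L positions reachable in one move are: 7.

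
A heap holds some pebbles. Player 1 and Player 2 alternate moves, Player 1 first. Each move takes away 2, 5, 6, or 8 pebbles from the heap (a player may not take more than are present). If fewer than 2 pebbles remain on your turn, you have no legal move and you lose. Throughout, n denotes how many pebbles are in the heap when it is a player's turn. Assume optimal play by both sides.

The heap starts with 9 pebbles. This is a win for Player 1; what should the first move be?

Work bottom-up. With no move the player to move loses. Otherwise the position is W if at least one move leads to an L position for the opponent, and L if every move leads to a W.
n=0: no move → L
n=1: no move → L
n=2: reaches L-position 0 → W
n=3: reaches L-position 1 → W
n=4: only reaches 2(W), which is W → L
n=5: reaches L-position 0 → W
n=6: reaches L-position 4 → W
n=7: reaches L-position 1 → W
n=8: reaches L-position 0 → W
n=9: reaches L-position 4 → W
From 9, the L positions reachable in one move are: 4, 1. Any move reaching one of these is winning.

Remove 5, leaving 4.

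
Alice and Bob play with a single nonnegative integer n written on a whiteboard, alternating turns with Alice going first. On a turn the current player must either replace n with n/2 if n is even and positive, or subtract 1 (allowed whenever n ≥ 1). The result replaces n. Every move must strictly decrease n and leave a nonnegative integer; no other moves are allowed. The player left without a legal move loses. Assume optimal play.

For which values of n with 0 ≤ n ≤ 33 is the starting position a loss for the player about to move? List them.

0, 2, 5, 7, 9, 11, 13, 15, 17, 19, 21, 23, 25, 27, 29, 31, 33

Classify positions by backward induction: terminal positions (no move available) are L. From any other position, the mover wins iff some move reaches an L.
n=0: no move → L
n=1: reaches L-position 0 → W
n=2: only reaches 1(W), which is W → L
n=3: reaches L-position 2 → W
n=4: reaches L-position 2 → W
n=5: only reaches 4(W), which is W → L
n=6: reaches L-position 5 → W
n=7: only reaches 6(W), which is W → L
n=8: reaches L-position 7 → W
n=9: only reaches 8(W), which is W → L
n=10: reaches L-position 5 → W
n=11: only reaches 10(W), which is W → L
n=12: reaches L-position 11 → W
n=13: only reaches 12(W), which is W → L
n=14: reaches L-position 7 → W
n=15: only reaches 14(W), which is W → L
n=16: reaches L-position 15 → W
n=17: only reaches 16(W), which is W → L
n=18: reaches L-position 9 → W
n=19: only reaches 18(W), which is W → L
n=20: reaches L-position 19 → W
n=21: only reaches 20(W), which is W → L
n=22: reaches L-position 11 → W
n=23: only reaches 22(W), which is W → L
n=24: reaches L-position 23 → W
n=25: only reaches 24(W), which is W → L
n=26: reaches L-position 13 → W
n=27: only reaches 26(W), which is W → L
n=28: reaches L-position 27 → W
n=29: only reaches 28(W), which is W → L
n=30: reaches L-position 15 → W
n=31: only reaches 30(W), which is W → L
n=32: reaches L-position 31 → W
n=33: only reaches 32(W), which is W → L
Reading off the rows marked L gives the requested list; there are 17 such values of n.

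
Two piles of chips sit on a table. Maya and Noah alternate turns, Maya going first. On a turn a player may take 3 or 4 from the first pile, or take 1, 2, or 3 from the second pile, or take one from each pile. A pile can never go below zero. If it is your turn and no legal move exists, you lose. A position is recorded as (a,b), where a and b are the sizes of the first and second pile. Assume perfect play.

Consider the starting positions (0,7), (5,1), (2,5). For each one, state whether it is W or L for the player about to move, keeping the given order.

(0,7): W, (5,1): L, (2,5): W

Classify positions by backward induction: terminal positions (no move available) are L. From any other position, the mover wins iff some move reaches an L.
No move ever increases a pile, so every position that can arise here has a ≤ 5 and b ≤ 7; it is enough to label the cells with 0 ≤ a ≤ 5 and 0 ≤ b ≤ 7.
Every move lowers a or b (never raises either), so fill the grid row by row in increasing a, and left to right within a row: each cell's successors are then already labelled.
      b=0  b=1  b=2  b=3  b=4  b=5  b=6  b=7
a=0:    L    W    W    W    L    W    W    W
a=1:    L    W    W    W    L    W    W    W
a=2:    L    W    W    W    L    W    W    W
a=3:    W    W    L    W    W    W    L    W
a=4:    W    L    W    W    W    L    W    W
a=5:    W    L    W    W    W    L    W    W
Cells with no legal move (terminal, hence L): (0,0), (1,0), (2,0).
The remaining L cells, each justified by listing all of its moves:
(0,4): only reaches (0,3)(W), (0,2)(W), (0,1)(W), all W → L
(1,4): only reaches (1,3)(W), (1,2)(W), (1,1)(W), (0,3)(W), all W → L
(2,4): only reaches (2,3)(W), (2,2)(W), (2,1)(W), (1,3)(W), all W → L
(3,2): only reaches (0,2)(W), (3,1)(W), (3,0)(W), (2,1)(W), all W → L
(3,6): only reaches (0,6)(W), (3,5)(W), (3,4)(W), (3,3)(W), (2,5)(W), all W → L
(4,1): only reaches (1,1)(W), (0,1)(W), (4,0)(W), (3,0)(W), all W → L
(4,5): only reaches (1,5)(W), (0,5)(W), (4,4)(W), (4,3)(W), (4,2)(W), (3,4)(W), all W → L
(5,1): only reaches (2,1)(W), (1,1)(W), (5,0)(W), (4,0)(W), all W → L
(5,5): only reaches (2,5)(W), (1,5)(W), (5,4)(W), (5,3)(W), (5,2)(W), (4,4)(W), all W → L
Every other cell has at least one move into one of the L cells above, so it is W.
(0,7): the move to (0,4) reaches an L cell, so W
(5,1): one of the L cells justified above, so L
(2,5): the move to (2,4) reaches an L cell, so W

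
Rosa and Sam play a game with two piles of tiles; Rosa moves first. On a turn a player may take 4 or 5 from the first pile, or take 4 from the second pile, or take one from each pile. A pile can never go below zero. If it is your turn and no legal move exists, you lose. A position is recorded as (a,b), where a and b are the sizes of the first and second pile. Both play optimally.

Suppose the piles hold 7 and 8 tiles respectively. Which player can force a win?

Rosa wins.

Classify positions by backward induction: terminal positions (no move available) are L. From any other position, the mover wins iff some move reaches an L.
No move ever increases a pile, so every position that can arise here has a ≤ 7 and b ≤ 8; it is enough to label the cells with 0 ≤ a ≤ 7 and 0 ≤ b ≤ 8.
Every move lowers a or b (never raises either), so fill the grid row by row in increasing a, and left to right within a row: each cell's successors are then already labelled.
      b=0  b=1  b=2  b=3  b=4  b=5  b=6  b=7  b=8
a=0:    L    L    L    L    W    W    W    W    L
a=1:    L    W    W    W    W    L    L    L    L
a=2:    L    W    L    L    W    L    W    W    W
a=3:    L    W    L    W    W    L    W    L    L
a=4:    W    W    W    W    L    L    W    L    W
a=5:    W    W    W    W    L    W    W    W    W
a=6:    W    L    W    W    L    W    W    W    W
a=7:    W    L    W    W    L    W    L    W    W
Cells with no legal move (terminal, hence L): (0,0), (0,1), (0,2), (0,3), (1,0), (2,0), (3,0).
The remaining L cells, each justified by listing all of its moves:
(0,8): →(0,4)(W) only, which is W, so L
(1,5): →(1,1)(W), (0,4)(W) — all W, so L
(1,6): →(1,2)(W), (0,5)(W) — all W, so L
(1,7): →(1,3)(W), (0,6)(W) — all W, so L
(1,8): →(1,4)(W), (0,7)(W) — all W, so L
(2,2): →(1,1)(W) only, which is W, so L
(2,3): →(1,2)(W) only, which is W, so L
(2,5): →(2,1)(W), (1,4)(W) — all W, so L
(3,2): →(2,1)(W) only, which is W, so L
(3,5): →(3,1)(W), (2,4)(W) — all W, so L
(3,7): →(3,3)(W), (2,6)(W) — all W, so L
(3,8): →(3,4)(W), (2,7)(W) — all W, so L
(4,4): →(0,4)(W), (4,0)(W), (3,3)(W) — all W, so L
(4,5): →(0,5)(W), (4,1)(W), (3,4)(W) — all W, so L
(4,7): →(0,7)(W), (4,3)(W), (3,6)(W) — all W, so L
(5,4): →(1,4)(W), (0,4)(W), (5,0)(W), (4,3)(W) — all W, so L
(6,1): →(2,1)(W), (1,1)(W), (5,0)(W) — all W, so L
(6,4): →(2,4)(W), (1,4)(W), (6,0)(W), (5,3)(W) — all W, so L
(7,1): →(3,1)(W), (2,1)(W), (6,0)(W) — all W, so L
(7,4): →(3,4)(W), (2,4)(W), (7,0)(W), (6,3)(W) — all W, so L
(7,6): →(3,6)(W), (2,6)(W), (7,2)(W), (6,5)(W) — all W, so L
Every other cell has at least one move into one of the L cells above, so it is W.
From (7,8) Rosa can move to (3,8), reaching an L position.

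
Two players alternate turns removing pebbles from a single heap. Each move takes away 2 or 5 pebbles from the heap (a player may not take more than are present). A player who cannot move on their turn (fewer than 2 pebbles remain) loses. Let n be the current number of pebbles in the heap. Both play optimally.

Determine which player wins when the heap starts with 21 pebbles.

The second player wins.

Compute win/loss labels from the base case upward. A position with no move is L. Any other position is W if it can reach an L in one move, else L.
n=0: no move → L
n=1: no move → L
n=2: →0(L), so W
n=3: →1(L), so W
n=4: →2(W) only, which is W, so L
n=5: →0(L), so W
n=6: →4(L), so W
n=7: →5(W), 2(W) — all W, so L
n=8: →6(W), 3(W) — all W, so L
n=9: →7(L), so W
n=10: →8(L), so W
n=11: →9(W), 6(W) — all W, so L
n=12: →7(L), so W
n=13: →11(L), so W
n=14: →12(W), 9(W) — all W, so L
n=15: →13(W), 10(W) — all W, so L
n=16: →14(L), so W
n=17: →15(L), so W
n=18: →16(W), 13(W) — all W, so L
n=19: →14(L), so W
n=20: →18(L), so W
n=21: →19(W), 16(W) — all W, so L
Every move from 21 reaches a W position, so the mover loses.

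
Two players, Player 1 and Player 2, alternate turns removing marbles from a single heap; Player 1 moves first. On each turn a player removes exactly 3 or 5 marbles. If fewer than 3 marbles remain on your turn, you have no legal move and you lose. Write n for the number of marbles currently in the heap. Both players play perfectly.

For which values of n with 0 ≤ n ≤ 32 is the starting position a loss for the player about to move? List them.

Build the W/L table. Terminal = L. A non-terminal position is W if it has a move to some L; otherwise it is L.
n=0: no move → L
n=1: no move → L
n=2: no move → L
n=3: →0(L), so W
n=4: →1(L), so W
n=5: →2(L), so W
n=6: →1(L), so W
n=7: →2(L), so W
n=8: →5(W), 3(W) — all W, so L
n=9: →6(W), 4(W) — all W, so L
n=10: →7(W), 5(W) — all W, so L
n=11: →8(L), so W
n=12: →9(L), so W
n=13: →10(L), so W
n=14: →9(L), so W
n=15: →10(L), so W
n=16: →13(W), 11(W) — all W, so L
n=17: →14(W), 12(W) — all W, so L
n=18: →15(W), 13(W) — all W, so L
n=19: →16(L), so W
n=20: →17(L), so W
n=21: →18(L), so W
n=22: →17(L), so W
n=23: →18(L), so W
n=24: →21(W), 19(W) — all W, so L
n=25: →22(W), 20(W) — all W, so L
n=26: →23(W), 21(W) — all W, so L
n=27: →24(L), so W
n=28: →25(L), so W
n=29: →26(L), so W
n=30: →25(L), so W
n=31: →26(L), so W
n=32: →29(W), 27(W) — all W, so L
Reading off the rows marked L gives the requested list; there are 13 such values of n.

0, 1, 2, 8, 9, 10, 16, 17, 18, 24, 25, 26, 32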